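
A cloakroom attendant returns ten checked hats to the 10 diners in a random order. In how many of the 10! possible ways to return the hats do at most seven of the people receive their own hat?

3628754

Sum C(10,i)·!(10-i) for i = 0..7:
  i=0: C(10,0)·!10 = 1·1334961 = 1334961
  i=1: C(10,1)·!9 = 10·133496 = 1334960
  i=2: C(10,2)·!8 = 45·14833 = 667485
  i=3: C(10,3)·!7 = 120·1854 = 222480
  i=4: C(10,4)·!6 = 210·265 = 55650
  i=5: C(10,5)·!5 = 252·44 = 11088
  i=6: C(10,6)·!4 = 210·9 = 1890
  i=7: C(10,7)·!3 = 120·2 = 240
Total = 3628754.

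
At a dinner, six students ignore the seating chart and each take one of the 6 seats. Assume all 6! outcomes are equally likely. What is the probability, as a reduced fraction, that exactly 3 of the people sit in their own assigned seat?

1/18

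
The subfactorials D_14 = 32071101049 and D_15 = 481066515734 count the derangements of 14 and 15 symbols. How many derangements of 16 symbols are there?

7697064251745

D_16 = (16-1)·(D_15 + D_14) = 15·(481066515734 + 32071101049) = 15·513137616783 = 7697064251745.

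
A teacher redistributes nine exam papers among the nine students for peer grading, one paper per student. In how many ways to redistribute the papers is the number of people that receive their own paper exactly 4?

5544

Choose which 4 of the 9 are fixed: C(9,4) = 126.
The other 5 form a derangement: !5 = 44.
Total: 126 × 44 = 5544.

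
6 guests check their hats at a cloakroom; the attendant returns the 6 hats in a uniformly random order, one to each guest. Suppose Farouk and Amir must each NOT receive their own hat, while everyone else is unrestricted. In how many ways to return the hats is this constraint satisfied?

504

Inclusion-exclusion on the 2 forbidden self-matches:
Σ_{j=0}^{2} (-1)^j C(2,j)(6-j)!
= C(2,0)·6! - C(2,1)·5! + C(2,2)·4!
= 720 - 240 + 24
= 504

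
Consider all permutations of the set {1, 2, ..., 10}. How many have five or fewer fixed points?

# with exactly i fixed is C(10,i)·!(10-i); sum over i=0..5:
  i=0: C(10,0)·!10 = 1·1334961 = 1334961
  i=1: C(10,1)·!9 = 10·133496 = 1334960
  i=2: C(10,2)·!8 = 45·14833 = 667485
  i=3: C(10,3)·!7 = 120·1854 = 222480
  i=4: C(10,4)·!6 = 210·265 = 55650
  i=5: C(10,5)·!5 = 252·44 = 11088
Total = 3626624.

3626624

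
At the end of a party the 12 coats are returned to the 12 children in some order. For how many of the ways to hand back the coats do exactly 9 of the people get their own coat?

440

Choose which 9 of the 12 are fixed: C(12,9) = 220.
The remaining 3 must be deranged: !3 = 2.
Total: 220 × 2 = 440.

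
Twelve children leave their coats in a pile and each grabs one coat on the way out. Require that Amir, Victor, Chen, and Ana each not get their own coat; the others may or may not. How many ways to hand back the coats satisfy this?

Inclusion-exclusion on the 4 forbidden self-matches:
Σ_{j=0}^{4} (-1)^j C(4,j)(12-j)!
= C(4,0)·12! - C(4,1)·11! + C(4,2)·10! - C(4,3)·9! + C(4,4)·8!
= 479001600 - 159667200 + 21772800 - 1451520 + 40320
= 339696000

339696000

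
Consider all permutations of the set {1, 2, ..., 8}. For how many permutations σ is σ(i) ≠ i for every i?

14833

The subfactorial !8 = [8!/e] (nearest integer).
8! = 40320, and 40320/e ≈ 14832.90, so !8 = 14833.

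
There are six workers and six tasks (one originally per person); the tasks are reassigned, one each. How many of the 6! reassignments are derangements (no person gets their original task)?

265

Use !n = (n-1)(!(n-1) + !(n-2)).
!6 = 5·(44 + 9) = 5·53 = 265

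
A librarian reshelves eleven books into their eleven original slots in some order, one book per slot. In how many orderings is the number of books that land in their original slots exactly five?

122430

Pick the 5 fixed positions: C(11,5) = 462 ways.
The remaining 6 must be deranged: !6 = 265.
Total: 462 × 265 = 122430.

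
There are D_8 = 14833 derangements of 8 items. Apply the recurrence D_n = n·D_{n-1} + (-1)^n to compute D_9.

133496

D_9 = 9·14833 - 1 = 133496.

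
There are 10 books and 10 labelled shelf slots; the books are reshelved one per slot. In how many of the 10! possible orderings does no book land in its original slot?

1334961

!10 is the nearest integer to 10!/e.
10! = 3628800, and 3628800/e ≈ 1334960.92, so !10 = 1334961.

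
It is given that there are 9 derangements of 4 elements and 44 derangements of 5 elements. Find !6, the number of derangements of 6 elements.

265

!6 = (6-1)·(!5 + !4) = 5·(44 + 9) = 5·53 = 265.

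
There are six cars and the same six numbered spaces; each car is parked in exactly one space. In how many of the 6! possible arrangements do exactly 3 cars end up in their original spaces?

40

Choose which 3 of the 6 are fixed: C(6,3) = 20.
The remaining 3 must be deranged: !3 = 2.
Total: 20 × 2 = 40.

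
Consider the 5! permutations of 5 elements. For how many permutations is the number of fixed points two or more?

31

# with exactly i fixed is C(5,i)·!(5-i); sum over i=2..5:
  i=2: C(5,2)·!3 = 10·2 = 20
  i=3: C(5,3)·!2 = 10·1 = 10
  i=4: C(5,4)·!1 = 5·0 = 0
  i=5: C(5,5)·!0 = 1·1 = 1
Total = 31.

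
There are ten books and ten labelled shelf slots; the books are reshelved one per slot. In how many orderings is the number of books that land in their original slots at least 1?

2293839

# with exactly i fixed is C(10,i)·!(10-i); sum over i=1..10:
  i=1: C(10,1)·!9 = 10·133496 = 1334960
  i=2: C(10,2)·!8 = 45·14833 = 667485
  i=3: C(10,3)·!7 = 120·1854 = 222480
  i=4: C(10,4)·!6 = 210·265 = 55650
  i=5: C(10,5)·!5 = 252·44 = 11088
  i=6: C(10,6)·!4 = 210·9 = 1890
  i=7: C(10,7)·!3 = 120·2 = 240
  i=8: C(10,8)·!2 = 45·1 = 45
  i=9: C(10,9)·!1 = 10·0 = 0
  i=10: C(10,10)·!0 = 1·1 = 1
Total = 2293839.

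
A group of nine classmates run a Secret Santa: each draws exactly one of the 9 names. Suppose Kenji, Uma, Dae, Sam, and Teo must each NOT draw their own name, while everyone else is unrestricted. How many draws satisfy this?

205056

Let A_j be the event that the j-th constrained one is fixed. By inclusion-exclusion over the 5 events:
Σ_{j=0}^{5} (-1)^j C(5,j)(9-j)!
= C(5,0)·9! - C(5,1)·8! + C(5,2)·7! - C(5,3)·6! + C(5,4)·5! - C(5,5)·4!
= 362880 - 201600 + 50400 - 7200 + 600 - 24
= 205056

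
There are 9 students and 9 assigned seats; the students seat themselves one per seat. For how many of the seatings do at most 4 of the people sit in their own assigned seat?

361541

Sum C(9,i)·!(9-i) for i = 0..4:
  i=0: C(9,0)·!9 = 1·133496 = 133496
  i=1: C(9,1)·!8 = 9·14833 = 133497
  i=2: C(9,2)·!7 = 36·1854 = 66744
  i=3: C(9,3)·!6 = 84·265 = 22260
  i=4: C(9,4)·!5 = 126·44 = 5544
Total = 361541.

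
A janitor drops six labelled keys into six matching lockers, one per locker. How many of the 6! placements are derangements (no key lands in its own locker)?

!6 is the nearest integer to 6!/e.
6! = 720, and 720/e ≈ 264.87, so !6 = 265.

265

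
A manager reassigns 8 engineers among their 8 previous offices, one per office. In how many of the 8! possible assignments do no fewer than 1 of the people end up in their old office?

Sum C(8,i)·!(8-i) for i = 1..8:
  i=1: C(8,1)·!7 = 8·1854 = 14832
  i=2: C(8,2)·!6 = 28·265 = 7420
  i=3: C(8,3)·!5 = 56·44 = 2464
  i=4: C(8,4)·!4 = 70·9 = 630
  i=5: C(8,5)·!3 = 56·2 = 112
  i=6: C(8,6)·!2 = 28·1 = 28
  i=7: C(8,7)·!1 = 8·0 = 0
  i=8: C(8,8)·!0 = 1·1 = 1
Total = 25487.

25487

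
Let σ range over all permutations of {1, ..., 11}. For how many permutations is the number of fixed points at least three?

# with exactly i fixed is C(11,i)·!(11-i); sum over i=3..11:
  i=3: C(11,3)·!8 = 165·14833 = 2447445
  i=4: C(11,4)·!7 = 330·1854 = 611820
  i=5: C(11,5)·!6 = 462·265 = 122430
  i=6: C(11,6)·!5 = 462·44 = 20328
  i=7: C(11,7)·!4 = 330·9 = 2970
  i=8: C(11,8)·!3 = 165·2 = 330
  i=9: C(11,9)·!2 = 55·1 = 55
  i=10: C(11,10)·!1 = 11·0 = 0
  i=11: C(11,11)·!0 = 1·1 = 1
Total = 3205379.

3205379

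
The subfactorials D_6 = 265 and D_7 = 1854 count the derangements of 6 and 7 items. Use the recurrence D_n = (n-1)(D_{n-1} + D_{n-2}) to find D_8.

14833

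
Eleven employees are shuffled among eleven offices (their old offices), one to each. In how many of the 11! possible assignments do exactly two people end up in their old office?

7342280

Choose which 2 of the 11 are fixed: C(11,2) = 55.
The other 9 form a derangement: !9 = 133496.
Total: 55 × 133496 = 7342280.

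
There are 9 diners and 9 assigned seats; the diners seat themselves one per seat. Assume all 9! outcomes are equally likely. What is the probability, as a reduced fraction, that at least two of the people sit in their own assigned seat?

Favorable outcomes: Σ_{i≥2} C(9,i)·!(9-i) = 36·1854 + 84·265 + 126·44 + 126·9 + 84·2 + 36·1 + 9·0 + 1·1 = 95887.
Total outcomes: 9! = 362880.
Probability = 95887/362880 = 95887/362880.

95887/362880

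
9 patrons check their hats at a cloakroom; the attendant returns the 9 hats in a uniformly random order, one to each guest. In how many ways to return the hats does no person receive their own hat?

133496

The number of derangements of 9 is !9 = Σ_{k=0}^{9} (-1)^k·9!/k!
= 9! - 9!/1! + 9!/2! - 9!/3! + 9!/4! - 9!/5! + 9!/6! - 9!/7! + 9!/8! - 9!/9!
= 362880 - 362880 + 181440 - 60480 + 15120 - 3024 + 504 - 72 + 9 - 1
= 133496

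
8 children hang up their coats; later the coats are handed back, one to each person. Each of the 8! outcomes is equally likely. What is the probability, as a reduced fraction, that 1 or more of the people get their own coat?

3641/5760

Favorable outcomes: Σ_{i≥1} C(8,i)·!(8-i) = 8·1854 + 28·265 + 56·44 + 70·9 + 56·2 + 28·1 + 8·0 + 1·1 = 25487.
Total outcomes: 8! = 40320.
Probability = 25487/40320 = 3641/5760.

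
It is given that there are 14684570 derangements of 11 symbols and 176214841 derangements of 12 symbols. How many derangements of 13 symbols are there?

D_13 = (13-1)·(D_12 + D_11) = 12·(176214841 + 14684570) = 12·190899411 = 2290792932.

2290792932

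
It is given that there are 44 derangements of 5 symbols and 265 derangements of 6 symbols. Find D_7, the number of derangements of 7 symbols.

1854

D_7 = (7-1)·(D_6 + D_5) = 6·(265 + 44) = 6·309 = 1854.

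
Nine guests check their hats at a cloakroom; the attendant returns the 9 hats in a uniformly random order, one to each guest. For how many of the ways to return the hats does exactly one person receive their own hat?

Pick the single fixed position: C(9,1) = 9 ways.
The other 8 form a derangement: !8 = 14833.
Total: 9 × 14833 = 133497.

133497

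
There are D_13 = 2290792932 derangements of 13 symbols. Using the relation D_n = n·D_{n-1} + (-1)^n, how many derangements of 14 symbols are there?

32071101049

D_14 = 14·2290792932 + 1 = 32071101049.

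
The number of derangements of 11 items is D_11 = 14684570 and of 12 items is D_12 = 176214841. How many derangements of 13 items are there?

D_13 = (13-1)·(D_12 + D_11) = 12·(176214841 + 14684570) = 12·190899411 = 2290792932.

2290792932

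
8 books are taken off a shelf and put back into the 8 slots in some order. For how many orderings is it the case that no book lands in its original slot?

Use !n = n·!(n-1) + (-1)^n.
!8 = 8·1854 + 1 = 14833

14833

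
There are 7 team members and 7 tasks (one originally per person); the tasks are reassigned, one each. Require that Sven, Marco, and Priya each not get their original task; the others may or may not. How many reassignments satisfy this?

3216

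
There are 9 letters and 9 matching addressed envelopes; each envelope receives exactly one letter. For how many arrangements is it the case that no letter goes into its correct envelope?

133496

By inclusion-exclusion, !9 = Σ (-1)^k · 9!/k! for k=0..9
= 9! - 9!/1! + 9!/2! - 9!/3! + 9!/4! - 9!/5! + 9!/6! - 9!/7! + 9!/8! - 9!/9!
= 362880 - 362880 + 181440 - 60480 + 15120 - 3024 + 504 - 72 + 9 - 1
= 133496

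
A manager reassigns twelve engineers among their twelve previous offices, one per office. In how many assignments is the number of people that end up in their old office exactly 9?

440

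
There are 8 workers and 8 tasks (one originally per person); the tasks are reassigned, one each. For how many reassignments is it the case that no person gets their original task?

14833

The subfactorial !8 = [8!/e] (nearest integer).
8! = 40320, and 40320/e ≈ 14832.90, so !8 = 14833.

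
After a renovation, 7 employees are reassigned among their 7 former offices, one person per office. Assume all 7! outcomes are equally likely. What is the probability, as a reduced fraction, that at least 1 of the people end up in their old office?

177/280

Favorable outcomes: Σ_{i≥1} C(7,i)·!(7-i) = 7·265 + 21·44 + 35·9 + 35·2 + 21·1 + 7·0 + 1·1 = 3186.
Total outcomes: 7! = 5040.
Probability = 3186/5040 = 177/280.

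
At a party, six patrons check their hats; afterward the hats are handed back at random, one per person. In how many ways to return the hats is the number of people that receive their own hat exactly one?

Pick the single fixed position: C(6,1) = 6 ways.
The other 5 form a derangement: !5 = 44.
Total: 6 × 44 = 264.

264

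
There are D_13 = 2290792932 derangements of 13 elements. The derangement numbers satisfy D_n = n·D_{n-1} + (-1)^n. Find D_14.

D_14 = 14·2290792932 + 1 = 32071101049.

32071101049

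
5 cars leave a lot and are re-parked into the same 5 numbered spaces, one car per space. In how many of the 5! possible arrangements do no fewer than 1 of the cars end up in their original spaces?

Sum C(5,i)·!(5-i) for i = 1..5:
  i=1: C(5,1)·!4 = 5·9 = 45
  i=2: C(5,2)·!3 = 10·2 = 20
  i=3: C(5,3)·!2 = 10·1 = 10
  i=4: C(5,4)·!1 = 5·0 = 0
  i=5: C(5,5)·!0 = 1·1 = 1
Total = 76.

76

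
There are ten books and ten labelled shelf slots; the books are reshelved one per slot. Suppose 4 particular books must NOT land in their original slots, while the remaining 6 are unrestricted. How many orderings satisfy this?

2399760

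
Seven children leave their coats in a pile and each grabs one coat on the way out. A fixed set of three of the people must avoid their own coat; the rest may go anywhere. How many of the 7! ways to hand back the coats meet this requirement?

3216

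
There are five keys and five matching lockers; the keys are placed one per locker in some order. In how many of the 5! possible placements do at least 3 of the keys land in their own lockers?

11

# with exactly i fixed is C(5,i)·!(5-i); sum over i=3..5:
  i=3: C(5,3)·!2 = 10·1 = 10
  i=4: C(5,4)·!1 = 5·0 = 0
  i=5: C(5,5)·!0 = 1·1 = 1
Total = 11.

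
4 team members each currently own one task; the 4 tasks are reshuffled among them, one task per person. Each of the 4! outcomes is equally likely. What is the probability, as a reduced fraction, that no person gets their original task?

3/8

Favorable outcomes: !4 = 9.
Total outcomes: 4! = 24.
Probability = 9/24 = 3/8.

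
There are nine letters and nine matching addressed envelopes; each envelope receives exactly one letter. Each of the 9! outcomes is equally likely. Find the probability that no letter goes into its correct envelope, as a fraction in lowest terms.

16687/45360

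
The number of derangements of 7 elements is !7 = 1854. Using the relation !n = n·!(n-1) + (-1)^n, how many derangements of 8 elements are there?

14833

!8 = 8·1854 + 1 = 14833.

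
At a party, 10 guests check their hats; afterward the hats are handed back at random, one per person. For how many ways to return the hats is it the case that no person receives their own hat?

!10 is the nearest integer to 10!/e.
10! = 3628800, and 3628800/e ≈ 1334960.92, so !10 = 1334961.

1334961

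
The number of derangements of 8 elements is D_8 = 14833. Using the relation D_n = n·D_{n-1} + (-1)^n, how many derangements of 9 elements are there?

133496

D_9 = 9·14833 - 1 = 133496.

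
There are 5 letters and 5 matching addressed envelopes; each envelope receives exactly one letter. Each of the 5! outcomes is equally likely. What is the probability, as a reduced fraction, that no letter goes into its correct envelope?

Favorable outcomes: !5 = 44.
Total outcomes: 5! = 120.
Probability = 44/120 = 11/30.

11/30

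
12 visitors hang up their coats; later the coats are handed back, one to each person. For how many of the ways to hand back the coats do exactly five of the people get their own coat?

1468368

Choose which 5 of the 12 are fixed: C(12,5) = 792.
The remaining 7 must be deranged: !7 = 1854.
Total: 792 × 1854 = 1468368.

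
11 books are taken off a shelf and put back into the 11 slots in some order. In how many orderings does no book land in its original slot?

The subfactorial !11 = [11!/e] (nearest integer).
11! = 39916800, and 39916800/e ≈ 14684570.08, so !11 = 14684570.

14684570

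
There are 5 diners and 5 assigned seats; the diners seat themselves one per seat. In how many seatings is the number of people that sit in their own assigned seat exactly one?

Pick the single fixed position: C(5,1) = 5 ways.
The remaining 4 must be deranged: !4 = 9.
Total: 5 × 9 = 45.

45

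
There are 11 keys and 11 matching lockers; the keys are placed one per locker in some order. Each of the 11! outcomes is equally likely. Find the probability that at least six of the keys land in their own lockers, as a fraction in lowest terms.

Favorable outcomes: Σ_{i≥6} C(11,i)·!(11-i) = 462·44 + 330·9 + 165·2 + 55·1 + 11·0 + 1·1 = 23684.
Total outcomes: 11! = 39916800.
Probability = 23684/39916800 = 5921/9979200.

5921/9979200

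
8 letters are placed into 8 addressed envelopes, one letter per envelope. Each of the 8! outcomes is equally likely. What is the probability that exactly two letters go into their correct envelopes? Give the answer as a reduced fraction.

53/288

Favorable outcomes: C(8,2)·!6 = 28·265 = 7420.
Total outcomes: 8! = 40320.
Probability = 7420/40320 = 53/288.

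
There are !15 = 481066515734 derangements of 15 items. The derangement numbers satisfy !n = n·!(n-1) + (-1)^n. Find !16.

!16 = 16·481066515734 + 1 = 7697064251745.

7697064251745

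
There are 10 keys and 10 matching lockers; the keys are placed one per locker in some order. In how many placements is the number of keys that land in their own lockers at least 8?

46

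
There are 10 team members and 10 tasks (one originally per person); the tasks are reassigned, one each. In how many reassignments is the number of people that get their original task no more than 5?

3626624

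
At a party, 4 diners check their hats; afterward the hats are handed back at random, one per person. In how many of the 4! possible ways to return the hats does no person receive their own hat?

9

Use !n = (n-1)(!(n-1) + !(n-2)).
!4 = 3·(2 + 1) = 3·3 = 9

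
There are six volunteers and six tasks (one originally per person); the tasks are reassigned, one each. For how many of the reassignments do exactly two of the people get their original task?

135

Choose which 2 of the 6 are fixed: C(6,2) = 15.
The remaining 4 must be deranged: !4 = 9.
Total: 15 × 9 = 135.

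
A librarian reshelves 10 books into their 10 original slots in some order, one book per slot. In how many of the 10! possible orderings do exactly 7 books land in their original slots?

Pick the 7 fixed positions: C(10,7) = 120 ways.
The other 3 form a derangement: !3 = 2.
Total: 120 × 2 = 240.

240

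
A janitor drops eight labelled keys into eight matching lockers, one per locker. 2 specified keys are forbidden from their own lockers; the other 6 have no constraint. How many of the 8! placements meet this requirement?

30960

Let A_j be the event that the j-th constrained one is fixed. By inclusion-exclusion over the 2 events:
Σ_{j=0}^{2} (-1)^j C(2,j)(8-j)!
= C(2,0)·8! - C(2,1)·7! + C(2,2)·6!
= 40320 - 10080 + 720
= 30960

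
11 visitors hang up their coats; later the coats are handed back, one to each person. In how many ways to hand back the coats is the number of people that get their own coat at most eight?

39916744

# with exactly i fixed is C(11,i)·!(11-i); sum over i=0..8:
  i=0: C(11,0)·!11 = 1·14684570 = 14684570
  i=1: C(11,1)·!10 = 11·1334961 = 14684571
  i=2: C(11,2)·!9 = 55·133496 = 7342280
  i=3: C(11,3)·!8 = 165·14833 = 2447445
  i=4: C(11,4)·!7 = 330·1854 = 611820
  i=5: C(11,5)·!6 = 462·265 = 122430
  i=6: C(11,6)·!5 = 462·44 = 20328
  i=7: C(11,7)·!4 = 330·9 = 2970
  i=8: C(11,8)·!3 = 165·2 = 330
Total = 39916744.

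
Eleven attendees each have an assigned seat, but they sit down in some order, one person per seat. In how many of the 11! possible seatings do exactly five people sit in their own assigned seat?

Choose which 5 of the 11 are fixed: C(11,5) = 462.
The remaining 6 must be deranged: !6 = 265.
Total: 462 × 265 = 122430.

122430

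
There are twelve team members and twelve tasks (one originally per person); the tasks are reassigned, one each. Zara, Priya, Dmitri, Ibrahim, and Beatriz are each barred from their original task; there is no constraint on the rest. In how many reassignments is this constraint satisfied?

Let A_j be the event that the j-th constrained one is fixed. By inclusion-exclusion over the 5 events:
Σ_{j=0}^{5} (-1)^j C(5,j)(12-j)!
= C(5,0)·12! - C(5,1)·11! + C(5,2)·10! - C(5,3)·9! + C(5,4)·8! - C(5,5)·7!
= 479001600 - 199584000 + 36288000 - 3628800 + 201600 - 5040
= 312273360

312273360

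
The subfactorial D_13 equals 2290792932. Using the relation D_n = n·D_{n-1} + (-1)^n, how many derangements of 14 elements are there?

D_14 = 14·2290792932 + 1 = 32071101049.

32071101049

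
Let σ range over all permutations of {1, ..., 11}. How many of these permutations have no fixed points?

By inclusion-exclusion, !11 = Σ (-1)^k · 11!/k! for k=0..11
= 11! - 11!/1! + 11!/2! - 11!/3! + 11!/4! - 11!/5! + 11!/6! - 11!/7! + 11!/8! - 11!/9! + 11!/10! - 11!/11!
= 39916800 - 39916800 + 19958400 - 6652800 + 1663200 - 332640 + 55440 - 7920 + 990 - 110 + 11 - 1
= 14684570

14684570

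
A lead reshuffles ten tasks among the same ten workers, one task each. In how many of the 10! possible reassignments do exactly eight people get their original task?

45

Pick the 8 fixed positions: C(10,8) = 45 ways.
The other 2 form a derangement: !2 = 1.
Total: 45 × 1 = 45.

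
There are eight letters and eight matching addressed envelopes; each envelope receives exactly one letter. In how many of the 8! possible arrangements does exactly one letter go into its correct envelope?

14832

Choose which one of the 8 is fixed: C(8,1) = 8.
The other 7 form a derangement: !7 = 1854.
Total: 8 × 1854 = 14832.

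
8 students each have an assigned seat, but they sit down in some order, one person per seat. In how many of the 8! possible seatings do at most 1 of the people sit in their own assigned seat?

29665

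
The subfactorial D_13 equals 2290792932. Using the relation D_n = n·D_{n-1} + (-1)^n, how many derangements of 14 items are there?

32071101049

D_14 = 14·2290792932 + 1 = 32071101049.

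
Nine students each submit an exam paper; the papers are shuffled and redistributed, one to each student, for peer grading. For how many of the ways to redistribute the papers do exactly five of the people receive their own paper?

1134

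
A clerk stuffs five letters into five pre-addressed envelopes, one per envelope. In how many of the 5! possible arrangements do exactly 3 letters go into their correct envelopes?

10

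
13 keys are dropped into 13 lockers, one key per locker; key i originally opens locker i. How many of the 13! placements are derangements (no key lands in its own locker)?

!13 is the nearest integer to 13!/e.
13! = 6227020800, and 6227020800/e ≈ 2290792932.07, so !13 = 2290792932.

2290792932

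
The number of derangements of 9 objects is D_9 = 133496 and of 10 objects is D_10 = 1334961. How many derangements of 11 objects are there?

D_11 = (11-1)·(D_10 + D_9) = 10·(1334961 + 133496) = 10·1468457 = 14684570.

14684570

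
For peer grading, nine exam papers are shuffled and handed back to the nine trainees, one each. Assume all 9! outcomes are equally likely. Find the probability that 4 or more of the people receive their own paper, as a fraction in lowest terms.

Favorable outcomes: Σ_{i≥4} C(9,i)·!(9-i) = 126·44 + 126·9 + 84·2 + 36·1 + 9·0 + 1·1 = 6883.
Total outcomes: 9! = 362880.
Probability = 6883/362880 = 6883/362880.

6883/362880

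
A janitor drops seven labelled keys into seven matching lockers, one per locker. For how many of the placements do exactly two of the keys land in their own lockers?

Choose which 2 of the 7 are fixed: C(7,2) = 21.
The remaining 5 must be deranged: !5 = 44.
Total: 21 × 44 = 924.

924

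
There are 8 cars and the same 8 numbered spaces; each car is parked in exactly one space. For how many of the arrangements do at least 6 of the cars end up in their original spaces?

29

# with exactly i fixed is C(8,i)·!(8-i); sum over i=6..8:
  i=6: C(8,6)·!2 = 28·1 = 28
  i=7: C(8,7)·!1 = 8·0 = 0
  i=8: C(8,8)·!0 = 1·1 = 1
Total = 29.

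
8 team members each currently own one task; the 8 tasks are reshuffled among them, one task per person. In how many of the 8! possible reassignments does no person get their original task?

14833

The number of derangements of 8 is !8 = Σ_{k=0}^{8} (-1)^k·8!/k!
= 8! - 8!/1! + 8!/2! - 8!/3! + 8!/4! - 8!/5! + 8!/6! - 8!/7! + 8!/8!
= 40320 - 40320 + 20160 - 6720 + 1680 - 336 + 56 - 8 + 1
= 14833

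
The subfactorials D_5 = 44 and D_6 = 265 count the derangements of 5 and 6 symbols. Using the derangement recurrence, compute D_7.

1854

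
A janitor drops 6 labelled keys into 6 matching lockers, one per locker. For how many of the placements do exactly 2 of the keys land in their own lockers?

135

Choose which 2 of the 6 are fixed: C(6,2) = 15.
The remaining 4 must be deranged: !4 = 9.
Total: 15 × 9 = 135.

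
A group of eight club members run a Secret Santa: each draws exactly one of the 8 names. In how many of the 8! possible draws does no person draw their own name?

14833

The subfactorial !8 = [8!/e] (nearest integer).
8! = 40320, and 40320/e ≈ 14832.90, so !8 = 14833.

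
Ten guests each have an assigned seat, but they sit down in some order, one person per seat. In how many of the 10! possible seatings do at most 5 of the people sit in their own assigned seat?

3626624

# with exactly i fixed is C(10,i)·!(10-i); sum over i=0..5:
  i=0: C(10,0)·!10 = 1·1334961 = 1334961
  i=1: C(10,1)·!9 = 10·133496 = 1334960
  i=2: C(10,2)·!8 = 45·14833 = 667485
  i=3: C(10,3)·!7 = 120·1854 = 222480
  i=4: C(10,4)·!6 = 210·265 = 55650
  i=5: C(10,5)·!5 = 252·44 = 11088
Total = 3626624.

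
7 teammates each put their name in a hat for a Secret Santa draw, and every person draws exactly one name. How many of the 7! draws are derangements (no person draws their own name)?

1854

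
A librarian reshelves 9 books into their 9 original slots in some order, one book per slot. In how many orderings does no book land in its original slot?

The number of derangements of 9 is !9 = Σ_{k=0}^{9} (-1)^k·9!/k!
= 9! - 9!/1! + 9!/2! - 9!/3! + 9!/4! - 9!/5! + 9!/6! - 9!/7! + 9!/8! - 9!/9!
= 362880 - 362880 + 181440 - 60480 + 15120 - 3024 + 504 - 72 + 9 - 1
= 133496

133496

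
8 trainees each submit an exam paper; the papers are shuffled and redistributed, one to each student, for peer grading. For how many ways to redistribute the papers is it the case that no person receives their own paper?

14833

!8 = 8! · Σ_{k=0}^{8} (-1)^k/k!
= 8! - 8!/1! + 8!/2! - 8!/3! + 8!/4! - 8!/5! + 8!/6! - 8!/7! + 8!/8!
= 40320 - 40320 + 20160 - 6720 + 1680 - 336 + 56 - 8 + 1
= 14833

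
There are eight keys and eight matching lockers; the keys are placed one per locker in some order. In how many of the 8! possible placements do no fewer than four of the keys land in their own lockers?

Sum C(8,i)·!(8-i) for i = 4..8:
  i=4: C(8,4)·!4 = 70·9 = 630
  i=5: C(8,5)·!3 = 56·2 = 112
  i=6: C(8,6)·!2 = 28·1 = 28
  i=7: C(8,7)·!1 = 8·0 = 0
  i=8: C(8,8)·!0 = 1·1 = 1
Total = 771.

771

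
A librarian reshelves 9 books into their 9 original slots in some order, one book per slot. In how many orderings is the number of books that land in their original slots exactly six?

168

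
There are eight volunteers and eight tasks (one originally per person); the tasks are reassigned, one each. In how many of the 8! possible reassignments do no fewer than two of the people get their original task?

10655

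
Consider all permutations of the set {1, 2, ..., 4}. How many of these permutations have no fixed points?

9

The number of derangements of 4 is !4 = Σ_{k=0}^{4} (-1)^k·4!/k!
= 4! - 4!/1! + 4!/2! - 4!/3! + 4!/4!
= 24 - 24 + 12 - 4 + 1
= 9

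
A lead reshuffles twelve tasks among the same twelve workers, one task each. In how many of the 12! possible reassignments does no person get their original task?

176214841

By inclusion-exclusion, !12 = Σ (-1)^k · 12!/k! for k=0..12
= 12! - 12!/1! + 12!/2! - 12!/3! + 12!/4! - 12!/5! + 12!/6! - 12!/7! + 12!/8! - 12!/9! + 12!/10! - 12!/11! + 12!/12!
= 479001600 - 479001600 + 239500800 - 79833600 + 19958400 - 3991680 + 665280 - 95040 + 11880 - 1320 + 132 - 12 + 1
= 176214841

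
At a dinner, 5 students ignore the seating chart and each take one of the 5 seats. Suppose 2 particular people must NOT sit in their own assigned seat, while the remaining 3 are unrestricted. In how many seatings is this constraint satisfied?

Let A_j be the event that the j-th constrained one is fixed. By inclusion-exclusion over the 2 events:
Σ_{j=0}^{2} (-1)^j C(2,j)(5-j)!
= C(2,0)·5! - C(2,1)·4! + C(2,2)·3!
= 120 - 48 + 6
= 78

78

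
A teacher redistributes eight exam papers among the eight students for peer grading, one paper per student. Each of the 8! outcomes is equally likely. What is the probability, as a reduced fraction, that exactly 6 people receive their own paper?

1/1440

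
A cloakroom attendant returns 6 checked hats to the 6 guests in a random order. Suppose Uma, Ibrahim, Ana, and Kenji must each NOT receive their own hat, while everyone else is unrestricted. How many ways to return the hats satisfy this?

Let A_j be the event that the j-th constrained one is fixed. By inclusion-exclusion over the 4 events:
Σ_{j=0}^{4} (-1)^j C(4,j)(6-j)!
= C(4,0)·6! - C(4,1)·5! + C(4,2)·4! - C(4,3)·3! + C(4,4)·2!
= 720 - 480 + 144 - 24 + 2
= 362

362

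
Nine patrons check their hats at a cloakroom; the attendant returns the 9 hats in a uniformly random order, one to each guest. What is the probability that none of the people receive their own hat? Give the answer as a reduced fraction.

16687/45360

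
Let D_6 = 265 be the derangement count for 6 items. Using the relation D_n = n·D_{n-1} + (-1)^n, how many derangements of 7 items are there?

D_7 = 7·265 - 1 = 1854.

1854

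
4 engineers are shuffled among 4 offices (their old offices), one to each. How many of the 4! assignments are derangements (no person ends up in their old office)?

9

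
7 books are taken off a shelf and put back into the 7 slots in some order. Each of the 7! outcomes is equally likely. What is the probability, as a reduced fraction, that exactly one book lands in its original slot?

Favorable outcomes: C(7,1)·!6 = 7·265 = 1855.
Total outcomes: 7! = 5040.
Probability = 1855/5040 = 53/144.

53/144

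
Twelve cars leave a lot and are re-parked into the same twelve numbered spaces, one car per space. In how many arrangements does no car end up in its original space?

176214841

The number of derangements of 12 is !12 = Σ_{k=0}^{12} (-1)^k·12!/k!
= 12! - 12!/1! + 12!/2! - 12!/3! + 12!/4! - 12!/5! + 12!/6! - 12!/7! + 12!/8! - 12!/9! + 12!/10! - 12!/11! + 12!/12!
= 479001600 - 479001600 + 239500800 - 79833600 + 19958400 - 3991680 + 665280 - 95040 + 11880 - 1320 + 132 - 12 + 1
= 176214841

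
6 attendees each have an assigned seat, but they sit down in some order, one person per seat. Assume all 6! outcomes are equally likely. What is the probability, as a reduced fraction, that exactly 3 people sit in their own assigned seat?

1/18

Favorable outcomes: C(6,3)·!3 = 20·2 = 40.
Total outcomes: 6! = 720.
Probability = 40/720 = 1/18.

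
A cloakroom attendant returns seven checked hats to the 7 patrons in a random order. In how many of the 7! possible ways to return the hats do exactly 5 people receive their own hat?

Choose which 5 of the 7 are fixed: C(7,5) = 21.
The other 2 form a derangement: !2 = 1.
Total: 21 × 1 = 21.

21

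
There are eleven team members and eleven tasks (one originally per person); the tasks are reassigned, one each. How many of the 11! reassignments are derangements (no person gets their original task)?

The subfactorial !11 = [11!/e] (nearest integer).
11! = 39916800, and 39916800/e ≈ 14684570.08, so !11 = 14684570.

14684570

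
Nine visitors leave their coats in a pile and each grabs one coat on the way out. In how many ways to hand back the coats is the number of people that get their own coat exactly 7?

Pick the 7 fixed positions: C(9,7) = 36 ways.
The other 2 form a derangement: !2 = 1.
Total: 36 × 1 = 36.

36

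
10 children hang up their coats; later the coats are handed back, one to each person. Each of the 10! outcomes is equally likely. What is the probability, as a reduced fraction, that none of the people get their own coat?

16481/44800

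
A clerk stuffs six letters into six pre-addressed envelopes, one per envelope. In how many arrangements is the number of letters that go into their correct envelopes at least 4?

16

Sum C(6,i)·!(6-i) for i = 4..6:
  i=4: C(6,4)·!2 = 15·1 = 15
  i=5: C(6,5)·!1 = 6·0 = 0
  i=6: C(6,6)·!0 = 1·1 = 1
Total = 16.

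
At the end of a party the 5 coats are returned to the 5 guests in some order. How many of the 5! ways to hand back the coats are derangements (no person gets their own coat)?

44

Recurrence: !5 = 4·(!4 + !3).
!5 = 4·(9 + 2) = 4·11 = 44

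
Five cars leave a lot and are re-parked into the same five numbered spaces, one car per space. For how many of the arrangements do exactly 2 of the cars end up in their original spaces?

20

Choose which 2 of the 5 are fixed: C(5,2) = 10.
The remaining 3 must be deranged: !3 = 2.
Total: 10 × 2 = 20.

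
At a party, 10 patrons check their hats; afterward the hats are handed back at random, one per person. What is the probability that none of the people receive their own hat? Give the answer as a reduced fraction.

16481/44800

Favorable outcomes: !10 = 1334961.
Total outcomes: 10! = 3628800.
Probability = 1334961/3628800 = 16481/44800.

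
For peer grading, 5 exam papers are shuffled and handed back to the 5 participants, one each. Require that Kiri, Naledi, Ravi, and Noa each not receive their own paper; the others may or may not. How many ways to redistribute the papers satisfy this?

53

Let A_j be the event that the j-th constrained one is fixed. By inclusion-exclusion over the 4 events:
Σ_{j=0}^{4} (-1)^j C(4,j)(5-j)!
= C(4,0)·5! - C(4,1)·4! + C(4,2)·3! - C(4,3)·2! + C(4,4)·1!
= 120 - 96 + 36 - 8 + 1
= 53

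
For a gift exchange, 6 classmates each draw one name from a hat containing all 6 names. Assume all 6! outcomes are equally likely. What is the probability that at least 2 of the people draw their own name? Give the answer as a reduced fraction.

191/720

Favorable outcomes: Σ_{i≥2} C(6,i)·!(6-i) = 15·9 + 20·2 + 15·1 + 6·0 + 1·1 = 191.
Total outcomes: 6! = 720.
Probability = 191/720 = 191/720.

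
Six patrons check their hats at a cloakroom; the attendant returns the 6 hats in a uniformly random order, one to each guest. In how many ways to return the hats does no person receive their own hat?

265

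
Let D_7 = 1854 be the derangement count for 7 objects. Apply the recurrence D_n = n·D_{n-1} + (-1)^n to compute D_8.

14833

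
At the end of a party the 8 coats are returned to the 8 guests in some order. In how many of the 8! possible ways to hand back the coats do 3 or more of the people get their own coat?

Sum C(8,i)·!(8-i) for i = 3..8:
  i=3: C(8,3)·!5 = 56·44 = 2464
  i=4: C(8,4)·!4 = 70·9 = 630
  i=5: C(8,5)·!3 = 56·2 = 112
  i=6: C(8,6)·!2 = 28·1 = 28
  i=7: C(8,7)·!1 = 8·0 = 0
  i=8: C(8,8)·!0 = 1·1 = 1
Total = 3235.

3235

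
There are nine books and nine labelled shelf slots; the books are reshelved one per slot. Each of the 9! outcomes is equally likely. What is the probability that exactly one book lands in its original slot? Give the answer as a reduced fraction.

Favorable outcomes: C(9,1)·!8 = 9·14833 = 133497.
Total outcomes: 9! = 362880.
Probability = 133497/362880 = 2119/5760.

2119/5760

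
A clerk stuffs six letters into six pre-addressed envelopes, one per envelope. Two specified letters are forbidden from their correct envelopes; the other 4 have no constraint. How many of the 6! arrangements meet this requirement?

Inclusion-exclusion on the 2 forbidden self-matches:
Σ_{j=0}^{2} (-1)^j C(2,j)(6-j)!
= C(2,0)·6! - C(2,1)·5! + C(2,2)·4!
= 720 - 240 + 24
= 504

504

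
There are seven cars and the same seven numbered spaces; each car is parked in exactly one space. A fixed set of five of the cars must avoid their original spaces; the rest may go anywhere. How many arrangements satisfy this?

2428

Let A_j be the event that the j-th constrained one is fixed. By inclusion-exclusion over the 5 events:
Σ_{j=0}^{5} (-1)^j C(5,j)(7-j)!
= C(5,0)·7! - C(5,1)·6! + C(5,2)·5! - C(5,3)·4! + C(5,4)·3! - C(5,5)·2!
= 5040 - 3600 + 1200 - 240 + 30 - 2
= 2428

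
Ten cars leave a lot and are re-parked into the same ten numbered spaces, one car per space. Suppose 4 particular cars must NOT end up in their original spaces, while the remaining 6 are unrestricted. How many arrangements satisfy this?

2399760

Inclusion-exclusion on the 4 forbidden self-matches:
Σ_{j=0}^{4} (-1)^j C(4,j)(10-j)!
= C(4,0)·10! - C(4,1)·9! + C(4,2)·8! - C(4,3)·7! + C(4,4)·6!
= 3628800 - 1451520 + 241920 - 20160 + 720
= 2399760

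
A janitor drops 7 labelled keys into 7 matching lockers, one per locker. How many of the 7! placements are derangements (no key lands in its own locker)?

1854

!7 is the nearest integer to 7!/e.
7! = 5040, and 5040/e ≈ 1854.11, so !7 = 1854.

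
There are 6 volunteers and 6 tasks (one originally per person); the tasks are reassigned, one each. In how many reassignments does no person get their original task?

265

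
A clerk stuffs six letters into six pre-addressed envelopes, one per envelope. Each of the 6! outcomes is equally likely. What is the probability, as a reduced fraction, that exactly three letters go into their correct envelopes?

Favorable outcomes: C(6,3)·!3 = 20·2 = 40.
Total outcomes: 6! = 720.
Probability = 40/720 = 1/18.

1/18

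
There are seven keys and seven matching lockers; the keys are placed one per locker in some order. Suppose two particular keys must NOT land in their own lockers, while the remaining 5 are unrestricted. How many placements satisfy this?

3720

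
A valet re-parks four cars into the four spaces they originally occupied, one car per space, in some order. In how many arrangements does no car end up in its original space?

9

The subfactorial !4 = [4!/e] (nearest integer).
4! = 24, and 24/e ≈ 8.83, so !4 = 9.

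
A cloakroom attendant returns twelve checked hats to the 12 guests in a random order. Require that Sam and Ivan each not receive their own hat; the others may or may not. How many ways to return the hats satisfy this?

402796800

Let A_j be the event that the j-th constrained one is fixed. By inclusion-exclusion over the 2 events:
Σ_{j=0}^{2} (-1)^j C(2,j)(12-j)!
= C(2,0)·12! - C(2,1)·11! + C(2,2)·10!
= 479001600 - 79833600 + 3628800
= 402796800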